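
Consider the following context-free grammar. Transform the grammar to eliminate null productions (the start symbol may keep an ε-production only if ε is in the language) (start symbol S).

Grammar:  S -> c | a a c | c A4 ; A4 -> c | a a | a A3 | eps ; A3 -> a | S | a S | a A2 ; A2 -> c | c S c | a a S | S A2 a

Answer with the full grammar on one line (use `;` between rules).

Nullable set = {A4}.
ε ∉ L(G), so no ε-production is kept.

S -> c | a a c | c A4; A4 -> c | a a | a A3; A3 -> a | S | a S | a A2; A2 -> c | c S c | a a S | S A2 a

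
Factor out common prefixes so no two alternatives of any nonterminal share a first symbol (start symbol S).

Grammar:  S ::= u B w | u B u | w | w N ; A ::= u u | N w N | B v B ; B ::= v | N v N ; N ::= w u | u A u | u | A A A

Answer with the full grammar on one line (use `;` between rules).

S has alternatives sharing prefix 'u B': factor to S → u B S' with S' → w | u.
S has alternatives sharing prefix 'w': factor to S → w S'' with S'' → ε | N.
N has alternatives sharing prefix 'u': factor to N → u N' with N' → A u | ε.

S ::= u B S' | w S''; A ::= u u | N w N | B v B; B ::= v | N v N; N ::= w u | A A A | u N'; S' ::= w | u; S'' ::= ε | N; N' ::= A u | ε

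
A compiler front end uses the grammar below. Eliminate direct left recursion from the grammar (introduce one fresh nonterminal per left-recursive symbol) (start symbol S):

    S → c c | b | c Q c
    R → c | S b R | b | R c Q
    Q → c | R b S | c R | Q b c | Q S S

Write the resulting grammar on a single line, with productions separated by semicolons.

S → c c | b | c Q c; R → c R' | S b R R' | b R'; Q → c Q' | R b S Q' | c R Q'; R' → c Q R' | ε; Q' → b c Q' | S S Q' | ε

Left recursion appears on R, Q.
For R: α = {c Q}, β = {c, S b R, b}. Rewrite as R → β R' and R' → α R' | ε.
For Q: α = {b c, S S}, β = {c, R b S, c R}. Rewrite as Q → β Q' and Q' → α Q' | ε.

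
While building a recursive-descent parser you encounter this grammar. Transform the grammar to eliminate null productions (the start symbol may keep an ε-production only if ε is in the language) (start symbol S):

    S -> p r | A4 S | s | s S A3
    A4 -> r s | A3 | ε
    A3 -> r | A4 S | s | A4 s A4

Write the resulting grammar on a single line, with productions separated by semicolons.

S -> p r | A4 S | s | s S A3; A4 -> r s | A3; A3 -> r | A4 S | S | s | A4 s A4 | A4 s | s A4

Nullable nonterminals: {A4}.
ε ∉ L(G), so no ε-production is kept.
Add the nullable-subset variants: A3 → A4 S gives A4 S | S. A3 → A4 s A4 gives A4 s A4 | A4 s | s A4.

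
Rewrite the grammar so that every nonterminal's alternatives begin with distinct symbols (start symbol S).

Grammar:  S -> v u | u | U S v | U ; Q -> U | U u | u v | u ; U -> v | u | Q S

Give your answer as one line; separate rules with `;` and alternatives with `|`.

S -> v u | u | U S'; Q -> U Q' | u Q''; U -> v | u | Q S; S' -> S v | epsilon; Q' -> epsilon | u; Q'' -> v | epsilon

S has alternatives sharing prefix 'U': factor to S → U S' with S' → S v | ε.
Q has alternatives sharing prefix 'U': factor to Q → U Q' with Q' → ε | u.
Q has alternatives sharing prefix 'u': factor to Q → u Q'' with Q'' → v | ε.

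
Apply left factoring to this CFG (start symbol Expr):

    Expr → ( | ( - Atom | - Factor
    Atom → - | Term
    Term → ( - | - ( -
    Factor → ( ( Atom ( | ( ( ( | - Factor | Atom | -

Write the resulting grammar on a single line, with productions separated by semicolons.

Expr → - Factor | ( Expr1; Atom → - | Term; Term → ( - | - ( -; Factor → Atom | ( ( Factor1 | - Factor2; Expr1 → epsilon | - Atom; Factor1 → Atom ( | (; Factor2 → Factor | epsilon

Expr has alternatives sharing prefix '(': factor to Expr → ( Expr1 with Expr1 → ε | - Atom.
Factor has alternatives sharing prefix '( (': factor to Factor → ( ( Factor1 with Factor1 → Atom ( | (.
Factor has alternatives sharing prefix '-': factor to Factor → - Factor2 with Factor2 → Factor | ε.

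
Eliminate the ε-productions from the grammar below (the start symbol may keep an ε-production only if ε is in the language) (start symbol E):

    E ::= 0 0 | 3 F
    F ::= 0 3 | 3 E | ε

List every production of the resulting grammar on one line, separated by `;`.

Nullable nonterminals: {F}.
ε ∉ L(G), so no ε-production is kept.
Expand every rule over subsets of its nullable positions: E → 3 F gives 3 F | 3.

E ::= 0 0 | 3 F | 3; F ::= 0 3 | 3 E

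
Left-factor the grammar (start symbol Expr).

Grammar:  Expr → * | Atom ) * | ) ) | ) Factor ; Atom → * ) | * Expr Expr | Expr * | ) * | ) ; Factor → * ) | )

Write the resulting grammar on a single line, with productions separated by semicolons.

Expr → * | Atom ) * | ) Expr1; Atom → Expr * | * Atom1 | ) Atom2; Factor → * ) | ); Expr1 → ) | Factor; Atom1 → ) | Expr Expr; Atom2 → * | ε

Expr has alternatives sharing prefix ')': factor to Expr → ) Expr1 with Expr1 → ) | Factor.
Atom has alternatives sharing prefix '*': factor to Atom → * Atom1 with Atom1 → ) | Expr Expr.
Atom has alternatives sharing prefix ')': factor to Atom → ) Atom2 with Atom2 → * | ε.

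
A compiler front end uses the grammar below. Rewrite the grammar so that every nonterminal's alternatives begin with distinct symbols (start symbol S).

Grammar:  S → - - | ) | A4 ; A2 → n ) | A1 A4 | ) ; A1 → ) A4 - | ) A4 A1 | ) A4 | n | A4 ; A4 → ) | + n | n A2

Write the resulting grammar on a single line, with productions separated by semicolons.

A1 has alternatives sharing prefix ') A4': factor to A1 → ) A4 A1' with A1' → - | A1 | ε.

S → - - | ) | A4; A2 → n ) | A1 A4 | ); A1 → n | A4 | ) A4 A1'; A4 → ) | + n | n A2; A1' → - | A1 | ε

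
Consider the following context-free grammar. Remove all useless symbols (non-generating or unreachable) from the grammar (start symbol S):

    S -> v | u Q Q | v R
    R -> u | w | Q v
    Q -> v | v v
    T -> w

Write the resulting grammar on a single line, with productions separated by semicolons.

S -> v | u Q Q | v R; R -> u | w | Q v; Q -> v | v v

Generating nonterminals: {Q, R, S, T}.
Reachable from S after that: {Q, R, S}.
Removed useless symbols: {T} and every production mentioning them.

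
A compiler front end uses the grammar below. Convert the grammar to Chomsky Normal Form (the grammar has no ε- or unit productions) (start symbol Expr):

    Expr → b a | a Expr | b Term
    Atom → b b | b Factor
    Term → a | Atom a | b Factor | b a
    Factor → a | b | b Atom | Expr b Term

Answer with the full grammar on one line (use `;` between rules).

Introduce a nonterminal for each terminal appearing in a rule of length ≥ 2: X1 → b, X2 → a.
Binarize each right-hand side of length ≥ 3 by chaining fresh nonterminals (Y1, Y2, …): affected rules were Factor → Expr X1 Term.

Expr → X1 X2 | X2 Expr | X1 Term; Atom → X1 X1 | X1 Factor; Term → a | Atom X2 | X1 Factor | X1 X2; Factor → a | b | X1 Atom | Expr Y1; X1 → b; X2 → a; Y1 → X1 Term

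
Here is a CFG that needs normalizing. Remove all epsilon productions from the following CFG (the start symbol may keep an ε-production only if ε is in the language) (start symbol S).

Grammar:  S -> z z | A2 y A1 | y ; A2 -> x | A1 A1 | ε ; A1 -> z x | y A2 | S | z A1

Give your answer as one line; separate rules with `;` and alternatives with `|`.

Nullable set = {A2}.
ε ∉ L(G), so no ε-production is kept.
Add the nullable-subset variants: S → A2 y A1 gives A2 y A1 | y A1. A1 → y A2 gives y A2 | y.

S -> z z | A2 y A1 | y A1 | y; A2 -> x | A1 A1; A1 -> z x | y A2 | y | S | z A1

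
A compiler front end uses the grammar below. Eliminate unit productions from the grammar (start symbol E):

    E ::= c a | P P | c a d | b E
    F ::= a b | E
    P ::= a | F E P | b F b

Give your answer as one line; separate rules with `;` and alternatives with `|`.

Unit pairs: F ⇒* {E}.
Replace each nonterminal's rules with the union of the non-unit rules of every nonterminal it unit-derives.

E ::= c a | P P | c a d | b E; F ::= c a | P P | c a d | b E | a b; P ::= a | F E P | b F b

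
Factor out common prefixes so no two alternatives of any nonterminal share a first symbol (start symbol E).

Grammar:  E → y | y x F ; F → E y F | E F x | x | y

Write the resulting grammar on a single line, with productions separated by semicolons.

E has alternatives sharing prefix 'y': factor to E → y E' with E' → ε | x F.
F has alternatives sharing prefix 'E': factor to F → E F' with F' → y F | F x.

E → y E'; F → x | y | E F'; E' → ε | x F; F' → y F | F x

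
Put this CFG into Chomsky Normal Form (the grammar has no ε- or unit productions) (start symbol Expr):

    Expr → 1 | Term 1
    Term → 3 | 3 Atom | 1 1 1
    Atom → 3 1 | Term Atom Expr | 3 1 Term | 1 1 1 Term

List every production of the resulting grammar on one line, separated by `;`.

Expr → 1 | Term X1; Term → 3 | X2 Atom | X1 Y1; Atom → X2 X1 | Term Y2 | X2 Y3 | X1 Y4; X1 → 1; X2 → 3; Y1 → X1 X1; Y2 → Atom Expr; Y3 → X1 Term; Y4 → X1 Y5; Y5 → X1 Term

Introduce a nonterminal for each terminal appearing in a rule of length ≥ 2: X1 → 1, X2 → 3.
Binarize each right-hand side of length ≥ 3 by chaining fresh nonterminals (Y1, Y2, …): affected rules were Term → X1 X1 X1; Atom → Term Atom Expr; Atom → X2 X1 Term; Atom → X1 X1 X1 Term.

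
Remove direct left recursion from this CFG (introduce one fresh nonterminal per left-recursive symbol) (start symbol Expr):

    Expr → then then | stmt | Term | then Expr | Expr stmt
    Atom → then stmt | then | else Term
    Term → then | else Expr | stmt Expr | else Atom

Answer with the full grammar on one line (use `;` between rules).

Expr is directly left-recursive.
For Expr: α = {stmt}, β = {then then, stmt, Term, then Expr}. Rewrite as Expr → β Expr1 and Expr1 → α Expr1 | ε.

Expr → then then Expr1 | stmt Expr1 | Term Expr1 | then Expr Expr1; Atom → then stmt | then | else Term; Term → then | else Expr | stmt Expr | else Atom; Expr1 → stmt Expr1 | ε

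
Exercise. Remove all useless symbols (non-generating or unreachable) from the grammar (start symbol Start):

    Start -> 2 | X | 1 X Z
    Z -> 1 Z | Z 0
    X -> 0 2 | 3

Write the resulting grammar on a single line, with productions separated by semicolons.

Generating nonterminals: {Start, X}.
Reachable from Start after that: {Start, X}.
Removed useless symbols: {Z} and every production mentioning them.

Start -> 2 | X; X -> 0 2 | 3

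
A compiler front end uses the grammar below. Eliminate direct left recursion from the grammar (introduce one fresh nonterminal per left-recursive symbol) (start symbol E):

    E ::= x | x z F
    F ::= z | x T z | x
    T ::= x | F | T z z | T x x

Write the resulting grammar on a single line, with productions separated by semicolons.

E ::= x | x z F; F ::= z | x T z | x; T ::= x T' | F T'; T' ::= z z T' | x x T' | ε

T is directly left-recursive.
For T: α = {z z, x x}, β = {x, F}. Rewrite as T → β T' and T' → α T' | ε.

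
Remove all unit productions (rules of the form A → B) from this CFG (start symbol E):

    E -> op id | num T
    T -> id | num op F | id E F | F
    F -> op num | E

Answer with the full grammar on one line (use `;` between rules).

Unit pairs: F ⇒* {E}; T ⇒* {E, F}.
For each unit pair (A, B), copy every non-unit production of B to A, then drop all unit productions.

E -> op id | num T; T -> op id | num T | op num | id | num op F | id E F; F -> op id | num T | op num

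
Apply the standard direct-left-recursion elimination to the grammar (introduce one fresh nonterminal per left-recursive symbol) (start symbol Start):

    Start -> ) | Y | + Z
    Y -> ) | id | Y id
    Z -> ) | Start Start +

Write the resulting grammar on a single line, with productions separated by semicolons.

Start -> ) | Y | + Z; Y -> ) Y1 | id Y1; Z -> ) | Start Start +; Y1 -> id Y1 | ε

Y is directly left-recursive.
For Y: α = {id}, β = {), id}. Rewrite as Y → β Y1 and Y1 → α Y1 | ε.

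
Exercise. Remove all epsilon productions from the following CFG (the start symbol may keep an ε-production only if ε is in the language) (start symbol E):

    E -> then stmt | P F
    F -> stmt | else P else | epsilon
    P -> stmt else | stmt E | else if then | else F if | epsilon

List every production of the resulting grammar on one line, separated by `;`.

Nullable nonterminals: {E, F, P}.
ε ∈ L(G) since E is nullable, so keep E → ε.
Add the nullable-subset variants: E → P F gives P F | P | F. F → else P else gives else P else | else else. P → stmt E gives stmt E | stmt. P → else F if gives else F if | else if.

E -> then stmt | P F | P | F | epsilon; F -> stmt | else P else | else else; P -> stmt else | stmt E | stmt | else if then | else F if | else if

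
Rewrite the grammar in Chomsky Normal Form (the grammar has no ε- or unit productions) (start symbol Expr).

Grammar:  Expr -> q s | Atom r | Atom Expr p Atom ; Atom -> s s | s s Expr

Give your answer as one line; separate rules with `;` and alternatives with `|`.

Expr -> X1 X2 | Atom X3 | Atom Y1; Atom -> X2 X2 | X2 Y3; X1 -> q; X2 -> s; X3 -> r; X4 -> p; Y1 -> Expr Y2; Y2 -> X4 Atom; Y3 -> X2 Expr

Introduce a nonterminal for each terminal appearing in a rule of length ≥ 2: X1 → q, X2 → s, X3 → r, X4 → p.
Binarize each right-hand side of length ≥ 3 by chaining fresh nonterminals (Y1, Y2, …): affected rules were Expr → Atom Expr X4 Atom; Atom → X2 X2 Expr.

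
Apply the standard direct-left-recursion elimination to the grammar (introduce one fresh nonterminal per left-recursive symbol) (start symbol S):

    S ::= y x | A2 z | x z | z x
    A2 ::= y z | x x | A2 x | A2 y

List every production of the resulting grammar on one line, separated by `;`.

S ::= y x | A2 z | x z | z x; A2 ::= y z A2' | x x A2'; A2' ::= x A2' | y A2' | ε

A2 is directly left-recursive.
For A2: α = {x, y}, β = {y z, x x}. Rewrite as A2 → β A2' and A2' → α A2' | ε.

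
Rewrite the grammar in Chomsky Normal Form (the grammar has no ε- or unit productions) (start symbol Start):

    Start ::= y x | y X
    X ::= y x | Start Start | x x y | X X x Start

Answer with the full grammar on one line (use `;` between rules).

Introduce a nonterminal for each terminal appearing in a rule of length ≥ 2: X1 → y, X2 → x.
Binarize each right-hand side of length ≥ 3 by chaining fresh nonterminals (Y1, Y2, …): affected rules were X → X2 X2 X1; X → X X X2 Start.

Start ::= X1 X2 | X1 X; X ::= X1 X2 | Start Start | X2 Y1 | X Y2; X1 ::= y; X2 ::= x; Y1 ::= X2 X1; Y2 ::= X Y3; Y3 ::= X2 Start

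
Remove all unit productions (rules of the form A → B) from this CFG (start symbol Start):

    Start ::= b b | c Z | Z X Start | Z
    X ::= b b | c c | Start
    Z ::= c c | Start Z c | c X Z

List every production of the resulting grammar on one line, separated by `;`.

Unit pairs: Start ⇒* {Z}; X ⇒* {Start, Z}.
Replace each nonterminal's rules with the union of the non-unit rules of every nonterminal it unit-derives.

Start ::= c c | Start Z c | c X Z | b b | c Z | Z X Start; X ::= c c | Start Z c | c X Z | b b | c Z | Z X Start; Z ::= c c | Start Z c | c X Z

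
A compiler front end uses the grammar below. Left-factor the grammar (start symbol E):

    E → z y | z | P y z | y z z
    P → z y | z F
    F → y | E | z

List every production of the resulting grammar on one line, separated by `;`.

E → P y z | y z z | z E'; P → z P'; F → y | E | z; E' → y | ε; P' → y | F

E has alternatives sharing prefix 'z': factor to E → z E' with E' → y | ε.
P has alternatives sharing prefix 'z': factor to P → z P' with P' → y | F.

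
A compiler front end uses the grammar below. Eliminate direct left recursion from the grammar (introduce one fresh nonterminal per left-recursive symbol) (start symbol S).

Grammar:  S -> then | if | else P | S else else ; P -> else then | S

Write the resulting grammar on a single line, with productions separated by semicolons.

S -> then S' | if S' | else P S'; P -> else then | S; S' -> else else S' | ε

S is directly left-recursive.
For S: α = {else else}, β = {then, if, else P}. Rewrite as S → β S' and S' → α S' | ε.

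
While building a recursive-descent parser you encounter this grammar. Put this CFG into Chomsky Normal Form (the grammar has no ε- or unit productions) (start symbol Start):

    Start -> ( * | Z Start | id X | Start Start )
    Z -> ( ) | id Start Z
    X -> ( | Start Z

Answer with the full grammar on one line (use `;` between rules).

Introduce a nonterminal for each terminal appearing in a rule of length ≥ 2: X1 → (, X2 → *, X3 → id, X4 → ).
Binarize each right-hand side of length ≥ 3 by chaining fresh nonterminals (Y1, Y2, …): affected rules were Start → Start Start X4; Z → X3 Start Z.

Start -> X1 X2 | Z Start | X3 X | Start Y1; Z -> X1 X4 | X3 Y2; X -> ( | Start Z; X1 -> (; X2 -> *; X3 -> id; X4 -> ); Y1 -> Start X4; Y2 -> Start Z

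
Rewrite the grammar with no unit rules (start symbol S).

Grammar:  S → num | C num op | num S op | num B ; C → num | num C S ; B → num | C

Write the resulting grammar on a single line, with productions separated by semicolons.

Unit pairs: B ⇒* {C}.
Replace each nonterminal's rules with the union of the non-unit rules of every nonterminal it unit-derives.

S → num | C num op | num S op | num B; C → num | num C S; B → num | num C S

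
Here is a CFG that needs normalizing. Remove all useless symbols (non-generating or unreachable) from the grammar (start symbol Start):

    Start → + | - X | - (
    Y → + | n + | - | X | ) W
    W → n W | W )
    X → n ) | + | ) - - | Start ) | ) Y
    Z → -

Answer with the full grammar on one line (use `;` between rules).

Start → + | - X | - (; Y → + | n + | - | X; X → n ) | + | ) - - | Start ) | ) Y

Generating nonterminals: {Start, X, Y, Z}.
Reachable from Start after that: {Start, X, Y}.
Removed useless symbols: {W, Z} and every production mentioning them.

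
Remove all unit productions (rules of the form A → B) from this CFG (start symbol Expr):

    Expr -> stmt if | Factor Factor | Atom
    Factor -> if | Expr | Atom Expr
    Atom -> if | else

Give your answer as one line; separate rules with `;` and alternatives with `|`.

Unit pairs: Expr ⇒* {Atom}; Factor ⇒* {Atom, Expr}.
Replace each nonterminal's rules with the union of the non-unit rules of every nonterminal it unit-derives.

Expr -> if | else | stmt if | Factor Factor; Factor -> if | else | Atom Expr | stmt if | Factor Factor; Atom -> if | else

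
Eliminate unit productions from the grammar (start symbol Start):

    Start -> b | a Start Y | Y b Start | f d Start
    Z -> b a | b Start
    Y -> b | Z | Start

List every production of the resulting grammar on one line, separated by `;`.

Start -> b | a Start Y | Y b Start | f d Start; Z -> b a | b Start; Y -> b a | b Start | b | a Start Y | Y b Start | f d Start

Unit pairs: Y ⇒* {Start, Z}.
Replace each nonterminal's rules with the union of the non-unit rules of every nonterminal it unit-derives.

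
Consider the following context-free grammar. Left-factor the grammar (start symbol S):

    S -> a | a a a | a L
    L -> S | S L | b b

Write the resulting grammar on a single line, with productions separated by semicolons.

S -> a S'; L -> b b | S L'; S' -> ε | a a | L; L' -> ε | L

S has alternatives sharing prefix 'a': factor to S → a S' with S' → ε | a a | L.
L has alternatives sharing prefix 'S': factor to L → S L' with L' → ε | L.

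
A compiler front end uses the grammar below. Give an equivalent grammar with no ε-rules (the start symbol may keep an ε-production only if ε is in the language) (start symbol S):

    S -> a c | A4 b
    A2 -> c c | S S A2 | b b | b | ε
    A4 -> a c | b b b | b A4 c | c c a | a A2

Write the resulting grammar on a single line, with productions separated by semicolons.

S -> a c | A4 b; A2 -> c c | S S A2 | S S | b b | b; A4 -> a c | b b b | b A4 c | c c a | a A2 | a

Nullable set = {A2}.
ε ∉ L(G), so no ε-production is kept.
For each production, add variants omitting each subset of nullable occurrences: A2 → S S A2 gives S S A2 | S S. A4 → a A2 gives a A2 | a.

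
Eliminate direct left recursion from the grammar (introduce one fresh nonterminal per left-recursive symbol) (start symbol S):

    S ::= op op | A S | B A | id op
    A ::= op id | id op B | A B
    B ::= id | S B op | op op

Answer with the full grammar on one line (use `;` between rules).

A is directly left-recursive.
For A: α = {B}, β = {op id, id op B}. Rewrite as A → β A' and A' → α A' | ε.

S ::= op op | A S | B A | id op; A ::= op id A' | id op B A'; B ::= id | S B op | op op; A' ::= B A' | ε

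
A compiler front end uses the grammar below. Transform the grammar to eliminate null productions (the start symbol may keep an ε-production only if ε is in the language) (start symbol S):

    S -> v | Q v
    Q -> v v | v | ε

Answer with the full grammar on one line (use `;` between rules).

S -> v | Q v; Q -> v v | v

The nullable symbols are {Q}.
ε ∉ L(G), so no ε-production is kept.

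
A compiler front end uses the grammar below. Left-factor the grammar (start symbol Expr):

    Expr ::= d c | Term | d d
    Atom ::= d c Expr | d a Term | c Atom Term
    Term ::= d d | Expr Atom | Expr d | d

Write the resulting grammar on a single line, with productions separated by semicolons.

Expr has alternatives sharing prefix 'd': factor to Expr → d Expr1 with Expr1 → c | d.
Atom has alternatives sharing prefix 'd': factor to Atom → d Atom1 with Atom1 → c Expr | a Term.
Term has alternatives sharing prefix 'd': factor to Term → d Term1 with Term1 → d | ε.
Term has alternatives sharing prefix 'Expr': factor to Term → Expr Term2 with Term2 → Atom | d.

Expr ::= Term | d Expr1; Atom ::= c Atom Term | d Atom1; Term ::= d Term1 | Expr Term2; Expr1 ::= c | d; Atom1 ::= c Expr | a Term; Term1 ::= d | epsilon; Term2 ::= Atom | d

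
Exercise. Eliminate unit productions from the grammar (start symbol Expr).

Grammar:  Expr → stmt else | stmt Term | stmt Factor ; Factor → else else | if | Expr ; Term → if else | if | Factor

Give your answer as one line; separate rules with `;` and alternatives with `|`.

Unit pairs: Factor ⇒* {Expr}; Term ⇒* {Expr, Factor}.
For each unit pair (A, B), copy every non-unit production of B to A, then drop all unit productions.

Expr → stmt else | stmt Term | stmt Factor; Factor → else else | if | stmt else | stmt Term | stmt Factor; Term → if else | if | else else | stmt else | stmt Term | stmt Factor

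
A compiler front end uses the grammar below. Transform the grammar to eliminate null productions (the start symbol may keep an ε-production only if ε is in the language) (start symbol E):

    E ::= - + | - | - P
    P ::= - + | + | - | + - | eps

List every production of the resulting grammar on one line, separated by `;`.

E ::= - + | - | - P; P ::= - + | + | - | + -

Nullable set = {P}.
ε ∉ L(G), so no ε-production is kept.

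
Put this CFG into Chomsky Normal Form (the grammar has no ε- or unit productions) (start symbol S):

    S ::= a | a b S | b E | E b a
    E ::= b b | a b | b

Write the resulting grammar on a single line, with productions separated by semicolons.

S ::= a | X1 Y1 | X2 E | E Y2; E ::= X2 X2 | X1 X2 | b; X1 ::= a; X2 ::= b; Y1 ::= X2 S; Y2 ::= X2 X1

Introduce a nonterminal for each terminal appearing in a rule of length ≥ 2: X1 → a, X2 → b.
Binarize each right-hand side of length ≥ 3 by chaining fresh nonterminals (Y1, Y2, …): affected rules were S → X1 X2 S; S → E X2 X1.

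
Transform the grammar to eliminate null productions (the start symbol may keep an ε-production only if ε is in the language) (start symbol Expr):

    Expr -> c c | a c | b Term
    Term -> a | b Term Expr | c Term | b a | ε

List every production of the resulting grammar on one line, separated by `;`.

Expr -> c c | a c | b Term | b; Term -> a | b Term Expr | b Expr | c Term | c | b a

Nullable nonterminals: {Term}.
ε ∉ L(G), so no ε-production is kept.
Expand every rule over subsets of its nullable positions: Expr → b Term gives b Term | b. Term → b Term Expr gives b Term Expr | b Expr. Term → c Term gives c Term | c.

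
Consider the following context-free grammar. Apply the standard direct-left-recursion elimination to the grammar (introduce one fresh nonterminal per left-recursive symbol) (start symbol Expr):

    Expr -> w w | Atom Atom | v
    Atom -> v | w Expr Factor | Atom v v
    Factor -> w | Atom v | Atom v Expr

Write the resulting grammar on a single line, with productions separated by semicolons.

Expr -> w w | Atom Atom | v; Atom -> v Atom1 | w Expr Factor Atom1; Factor -> w | Atom v | Atom v Expr; Atom1 -> v v Atom1 | ε

Left recursion appears on Atom.
For Atom: α = {v v}, β = {v, w Expr Factor}. Rewrite as Atom → β Atom1 and Atom1 → α Atom1 | ε.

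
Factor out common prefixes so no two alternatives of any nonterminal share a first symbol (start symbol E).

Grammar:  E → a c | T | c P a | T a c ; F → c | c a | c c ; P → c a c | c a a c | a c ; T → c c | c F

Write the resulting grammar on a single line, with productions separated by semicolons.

E → a c | c P a | T E'; F → c F'; P → a c | c a P'; T → c T'; E' → ε | a c; F' → ε | a | c; P' → c | a c; T' → c | F

E has alternatives sharing prefix 'T': factor to E → T E' with E' → ε | a c.
F has alternatives sharing prefix 'c': factor to F → c F' with F' → ε | a | c.
P has alternatives sharing prefix 'c a': factor to P → c a P' with P' → c | a c.
T has alternatives sharing prefix 'c': factor to T → c T' with T' → c | F.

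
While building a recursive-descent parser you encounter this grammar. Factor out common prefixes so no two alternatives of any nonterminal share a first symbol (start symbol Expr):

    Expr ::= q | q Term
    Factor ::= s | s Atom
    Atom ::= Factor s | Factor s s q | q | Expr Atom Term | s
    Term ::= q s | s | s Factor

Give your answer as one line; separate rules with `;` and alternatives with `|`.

Expr has alternatives sharing prefix 'q': factor to Expr → q Expr1 with Expr1 → ε | Term.
Factor has alternatives sharing prefix 's': factor to Factor → s Factor1 with Factor1 → ε | Atom.
Atom has alternatives sharing prefix 'Factor s': factor to Atom → Factor s Atom1 with Atom1 → ε | s q.
Term has alternatives sharing prefix 's': factor to Term → s Term1 with Term1 → ε | Factor.

Expr ::= q Expr1; Factor ::= s Factor1; Atom ::= q | Expr Atom Term | s | Factor s Atom1; Term ::= q s | s Term1; Expr1 ::= ε | Term; Factor1 ::= ε | Atom; Atom1 ::= ε | s q; Term1 ::= ε | Factor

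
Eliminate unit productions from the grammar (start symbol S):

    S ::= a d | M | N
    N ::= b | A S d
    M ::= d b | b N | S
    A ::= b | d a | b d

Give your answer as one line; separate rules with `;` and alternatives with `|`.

S ::= a d | b | A S d | d b | b N; N ::= b | A S d; M ::= a d | b | A S d | d b | b N; A ::= b | d a | b d

Unit pairs: M ⇒* {N, S}; S ⇒* {M, N}.
Replace each nonterminal's rules with the union of the non-unit rules of every nonterminal it unit-derives.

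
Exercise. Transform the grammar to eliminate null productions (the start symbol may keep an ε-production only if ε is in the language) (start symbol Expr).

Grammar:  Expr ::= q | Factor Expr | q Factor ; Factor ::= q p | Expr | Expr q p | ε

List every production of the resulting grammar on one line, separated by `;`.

Expr ::= q | Factor Expr | q Factor; Factor ::= q p | Expr | Expr q p

Nullable nonterminals: {Factor}.
ε ∉ L(G), so no ε-production is kept.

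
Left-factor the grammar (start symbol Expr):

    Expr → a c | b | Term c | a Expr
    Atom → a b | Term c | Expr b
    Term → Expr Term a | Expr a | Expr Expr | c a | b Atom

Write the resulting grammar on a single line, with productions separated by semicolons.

Expr has alternatives sharing prefix 'a': factor to Expr → a Expr1 with Expr1 → c | Expr.
Term has alternatives sharing prefix 'Expr': factor to Term → Expr Term1 with Term1 → Term a | a | Expr.

Expr → b | Term c | a Expr1; Atom → a b | Term c | Expr b; Term → c a | b Atom | Expr Term1; Expr1 → c | Expr; Term1 → Term a | a | Expr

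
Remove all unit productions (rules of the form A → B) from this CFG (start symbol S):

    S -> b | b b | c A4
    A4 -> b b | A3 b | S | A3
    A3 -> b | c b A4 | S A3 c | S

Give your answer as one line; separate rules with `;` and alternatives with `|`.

Unit pairs: A3 ⇒* {S}; A4 ⇒* {A3, S}.
Replace each nonterminal's rules with the union of the non-unit rules of every nonterminal it unit-derives.

S -> b | b b | c A4; A4 -> b b | A3 b | b | c A4 | c b A4 | S A3 c; A3 -> b | b b | c A4 | c b A4 | S A3 c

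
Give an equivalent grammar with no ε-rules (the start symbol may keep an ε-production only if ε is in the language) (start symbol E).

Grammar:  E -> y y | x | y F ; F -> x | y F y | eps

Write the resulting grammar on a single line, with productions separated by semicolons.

Nullable set = {F}.
ε ∉ L(G), so no ε-production is kept.
For each production, add variants omitting each subset of nullable occurrences: E → y F gives y F | y. F → y F y gives y F y | y y.

E -> y y | x | y F | y; F -> x | y F y | y y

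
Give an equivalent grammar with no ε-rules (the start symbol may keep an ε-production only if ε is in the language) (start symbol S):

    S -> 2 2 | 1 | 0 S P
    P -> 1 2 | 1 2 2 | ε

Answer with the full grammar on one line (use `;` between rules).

The nullable symbols are {P}.
ε ∉ L(G), so no ε-production is kept.
Expand every rule over subsets of its nullable positions: S → 0 S P gives 0 S P | 0 S.

S -> 2 2 | 1 | 0 S P | 0 S; P -> 1 2 | 1 2 2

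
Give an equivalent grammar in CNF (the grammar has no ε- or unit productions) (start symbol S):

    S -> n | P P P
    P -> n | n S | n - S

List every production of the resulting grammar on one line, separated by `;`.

Introduce a nonterminal for each terminal appearing in a rule of length ≥ 2: X1 → n, X2 → -.
Binarize each right-hand side of length ≥ 3 by chaining fresh nonterminals (Y1, Y2, …): affected rules were S → P P P; P → X1 X2 S.

S -> n | P Y1; P -> n | X1 S | X1 Y2; X1 -> n; X2 -> -; Y1 -> P P; Y2 -> X2 S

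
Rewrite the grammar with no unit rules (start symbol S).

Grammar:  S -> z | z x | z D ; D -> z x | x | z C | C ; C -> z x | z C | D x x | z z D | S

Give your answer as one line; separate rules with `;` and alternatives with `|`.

Unit pairs: C ⇒* {S}; D ⇒* {C, S}.
Replace each nonterminal's rules with the union of the non-unit rules of every nonterminal it unit-derives.

S -> z | z x | z D; D -> z | z x | z D | z C | D x x | z z D | x; C -> z x | z C | D x x | z z D | z | z D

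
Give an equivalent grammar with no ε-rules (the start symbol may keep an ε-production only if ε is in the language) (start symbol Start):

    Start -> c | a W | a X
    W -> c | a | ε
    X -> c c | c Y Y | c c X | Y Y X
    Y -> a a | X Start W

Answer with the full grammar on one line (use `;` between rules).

Nullable set = {W}.
ε ∉ L(G), so no ε-production is kept.
Add the nullable-subset variants: Start → a W gives a W | a. Y → X Start W gives X Start W | X Start.

Start -> c | a W | a | a X; W -> c | a; X -> c c | c Y Y | c c X | Y Y X; Y -> a a | X Start W | X Start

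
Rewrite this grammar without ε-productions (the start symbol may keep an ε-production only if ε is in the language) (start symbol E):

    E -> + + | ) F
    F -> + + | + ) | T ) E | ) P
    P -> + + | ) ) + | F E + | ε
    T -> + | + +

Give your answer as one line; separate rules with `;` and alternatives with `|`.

E -> + + | ) F; F -> + + | + ) | T ) E | ) P | ); P -> + + | ) ) + | F E +; T -> + | + +

Nullable set = {P}.
ε ∉ L(G), so no ε-production is kept.
Expand every rule over subsets of its nullable positions: F → ) P gives ) P | ).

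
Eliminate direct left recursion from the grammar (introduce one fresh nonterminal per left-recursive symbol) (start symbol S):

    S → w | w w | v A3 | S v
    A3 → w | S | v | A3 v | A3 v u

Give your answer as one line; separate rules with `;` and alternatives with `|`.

Left recursion appears on S, A3.
For S: α = {v}, β = {w, w w, v A3}. Rewrite as S → β S' and S' → α S' | ε.
For A3: α = {v, v u}, β = {w, S, v}. Rewrite as A3 → β A3' and A3' → α A3' | ε.

S → w S' | w w S' | v A3 S'; A3 → w A3' | S A3' | v A3'; S' → v S' | ε; A3' → v A3' | v u A3' | ε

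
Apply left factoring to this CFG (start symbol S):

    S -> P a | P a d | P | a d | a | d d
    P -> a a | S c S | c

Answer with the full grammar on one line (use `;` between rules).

S -> d d | P S' | a S''; P -> a a | S c S | c; S' -> epsilon | a S'''; S'' -> d | epsilon; S''' -> epsilon | d

S has alternatives sharing prefix 'P': factor to S → P S' with S' → a | a d | ε.
S has alternatives sharing prefix 'a': factor to S → a S'' with S'' → d | ε.
S' has alternatives sharing prefix 'a': factor to S' → a S''' with S''' → ε | d.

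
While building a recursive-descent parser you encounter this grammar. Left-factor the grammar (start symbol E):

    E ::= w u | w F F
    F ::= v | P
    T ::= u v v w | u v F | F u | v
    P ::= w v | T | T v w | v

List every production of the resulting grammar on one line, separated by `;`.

E ::= w E'; F ::= v | P; T ::= F u | v | u v T'; P ::= w v | v | T P'; E' ::= u | F F; T' ::= v w | F; P' ::= ε | v w

E has alternatives sharing prefix 'w': factor to E → w E' with E' → u | F F.
T has alternatives sharing prefix 'u v': factor to T → u v T' with T' → v w | F.
P has alternatives sharing prefix 'T': factor to P → T P' with P' → ε | v w.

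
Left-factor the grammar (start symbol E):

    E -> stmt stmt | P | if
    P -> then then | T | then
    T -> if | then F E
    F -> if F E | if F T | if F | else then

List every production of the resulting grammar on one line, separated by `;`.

E -> stmt stmt | P | if; P -> T | then P'; T -> if | then F E; F -> else then | if F F'; P' -> then | ε; F' -> E | T | ε

P has alternatives sharing prefix 'then': factor to P → then P' with P' → then | ε.
F has alternatives sharing prefix 'if F': factor to F → if F F' with F' → E | T | ε.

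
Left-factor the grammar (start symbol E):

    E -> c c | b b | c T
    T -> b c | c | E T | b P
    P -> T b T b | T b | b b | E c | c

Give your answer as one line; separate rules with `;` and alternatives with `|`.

E -> b b | c E'; T -> c | E T | b T'; P -> b b | E c | c | T b P'; E' -> c | T; T' -> c | P; P' -> T b | ε

E has alternatives sharing prefix 'c': factor to E → c E' with E' → c | T.
T has alternatives sharing prefix 'b': factor to T → b T' with T' → c | P.
P has alternatives sharing prefix 'T b': factor to P → T b P' with P' → T b | ε.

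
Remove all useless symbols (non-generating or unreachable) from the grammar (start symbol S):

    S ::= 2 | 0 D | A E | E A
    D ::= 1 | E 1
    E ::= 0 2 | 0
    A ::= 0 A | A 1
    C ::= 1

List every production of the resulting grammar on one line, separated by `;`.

S ::= 2 | 0 D; D ::= 1 | E 1; E ::= 0 2 | 0

Generating nonterminals: {C, D, E, S}.
Reachable from S after that: {D, E, S}.
Removed useless symbols: {A, C} and every production mentioning them.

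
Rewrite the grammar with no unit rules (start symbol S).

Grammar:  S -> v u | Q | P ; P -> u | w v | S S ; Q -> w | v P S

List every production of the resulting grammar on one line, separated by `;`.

Unit pairs: S ⇒* {P, Q}.
For each unit pair (A, B), copy every non-unit production of B to A, then drop all unit productions.

S -> v u | u | w v | S S | w | v P S; P -> u | w v | S S; Q -> w | v P S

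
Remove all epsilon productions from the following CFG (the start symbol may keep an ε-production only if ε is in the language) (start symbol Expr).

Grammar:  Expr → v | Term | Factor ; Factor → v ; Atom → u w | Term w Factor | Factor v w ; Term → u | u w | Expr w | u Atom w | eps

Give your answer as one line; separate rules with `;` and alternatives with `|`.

Expr → v | Term | Factor | eps; Factor → v; Atom → u w | Term w Factor | w Factor | Factor v w; Term → u | u w | Expr w | w | u Atom w

Nullable nonterminals: {Expr, Term}.
ε ∈ L(G) since Expr is nullable, so keep Expr → ε.
For each production, add variants omitting each subset of nullable occurrences: Atom → Term w Factor gives Term w Factor | w Factor. Term → Expr w gives Expr w | w.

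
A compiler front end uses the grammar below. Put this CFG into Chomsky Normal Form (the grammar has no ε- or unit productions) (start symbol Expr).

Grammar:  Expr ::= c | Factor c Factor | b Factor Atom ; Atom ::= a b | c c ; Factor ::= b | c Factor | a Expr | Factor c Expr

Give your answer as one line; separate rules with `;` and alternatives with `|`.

Expr ::= c | Factor Y1 | X2 Y2; Atom ::= X3 X2 | X1 X1; Factor ::= b | X1 Factor | X3 Expr | Factor Y3; X1 ::= c; X2 ::= b; X3 ::= a; Y1 ::= X1 Factor; Y2 ::= Factor Atom; Y3 ::= X1 Expr

Introduce a nonterminal for each terminal appearing in a rule of length ≥ 2: X1 → c, X2 → b, X3 → a.
Binarize each right-hand side of length ≥ 3 by chaining fresh nonterminals (Y1, Y2, …): affected rules were Expr → Factor X1 Factor; Expr → X2 Factor Atom; Factor → Factor X1 Expr.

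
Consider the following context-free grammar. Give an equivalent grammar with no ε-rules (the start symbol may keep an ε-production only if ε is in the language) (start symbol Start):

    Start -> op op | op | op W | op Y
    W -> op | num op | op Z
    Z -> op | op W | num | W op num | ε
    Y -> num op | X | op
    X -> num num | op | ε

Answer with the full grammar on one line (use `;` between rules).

Start -> op op | op | op W | op Y; W -> op | num op | op Z; Z -> op | op W | num | W op num; Y -> num op | X | op; X -> num num | op

The nullable symbols are {X, Y, Z}.
ε ∉ L(G), so no ε-production is kept.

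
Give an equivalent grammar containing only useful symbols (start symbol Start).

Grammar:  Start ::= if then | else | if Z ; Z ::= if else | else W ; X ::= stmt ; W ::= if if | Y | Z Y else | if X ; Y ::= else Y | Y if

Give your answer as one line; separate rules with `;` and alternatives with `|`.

Start ::= if then | else | if Z; Z ::= if else | else W; X ::= stmt; W ::= if if | if X

Generating nonterminals: {Start, W, X, Z}.
Reachable from Start after that: {Start, W, X, Z}.
Removed useless symbols: {Y} and every production mentioning them.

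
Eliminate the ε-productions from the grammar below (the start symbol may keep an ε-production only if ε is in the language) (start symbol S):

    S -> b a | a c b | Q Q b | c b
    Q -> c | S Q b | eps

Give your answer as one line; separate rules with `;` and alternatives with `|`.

Nullable set = {Q}.
ε ∉ L(G), so no ε-production is kept.
Expand every rule over subsets of its nullable positions: S → Q Q b gives Q Q b | Q b | b. Q → S Q b gives S Q b | S b.

S -> b a | a c b | Q Q b | Q b | b | c b; Q -> c | S Q b | S b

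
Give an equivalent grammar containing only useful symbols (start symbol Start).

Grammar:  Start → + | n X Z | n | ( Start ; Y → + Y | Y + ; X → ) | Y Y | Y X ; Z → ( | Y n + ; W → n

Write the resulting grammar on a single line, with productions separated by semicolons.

Generating nonterminals: {Start, W, X, Z}.
Reachable from Start after that: {Start, X, Z}.
Removed useless symbols: {W, Y} and every production mentioning them.

Start → + | n X Z | n | ( Start; X → ); Z → (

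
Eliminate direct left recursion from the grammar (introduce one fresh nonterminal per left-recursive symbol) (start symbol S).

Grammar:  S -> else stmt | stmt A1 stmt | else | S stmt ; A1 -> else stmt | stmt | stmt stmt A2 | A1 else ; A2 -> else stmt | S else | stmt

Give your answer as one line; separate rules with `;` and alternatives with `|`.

S -> else stmt S' | stmt A1 stmt S' | else S'; A1 -> else stmt A1' | stmt A1' | stmt stmt A2 A1'; A2 -> else stmt | S else | stmt; S' -> stmt S' | ε; A1' -> else A1' | ε

S, A1 are directly left-recursive.
For S: α = {stmt}, β = {else stmt, stmt A1 stmt, else}. Rewrite as S → β S' and S' → α S' | ε.
For A1: α = {else}, β = {else stmt, stmt, stmt stmt A2}. Rewrite as A1 → β A1' and A1' → α A1' | ε.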